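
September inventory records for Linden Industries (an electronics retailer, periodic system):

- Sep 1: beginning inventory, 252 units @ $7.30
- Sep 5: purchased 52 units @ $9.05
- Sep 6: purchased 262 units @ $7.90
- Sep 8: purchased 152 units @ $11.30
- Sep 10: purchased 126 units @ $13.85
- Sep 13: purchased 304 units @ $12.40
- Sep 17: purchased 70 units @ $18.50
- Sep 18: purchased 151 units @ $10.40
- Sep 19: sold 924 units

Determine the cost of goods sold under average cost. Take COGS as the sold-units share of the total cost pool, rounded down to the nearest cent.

COGS = $9,771.65

Sep 19, sell 924: 924/1369 × $14,477.70 → $9,771.65
Ending inventory (cost pool remaining) = $4,706.05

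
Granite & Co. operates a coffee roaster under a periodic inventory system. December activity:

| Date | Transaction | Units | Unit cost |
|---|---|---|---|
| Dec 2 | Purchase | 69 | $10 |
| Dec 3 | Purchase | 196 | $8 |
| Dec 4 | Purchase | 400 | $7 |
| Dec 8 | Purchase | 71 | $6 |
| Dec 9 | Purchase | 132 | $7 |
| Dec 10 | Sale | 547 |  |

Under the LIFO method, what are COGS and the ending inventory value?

Dec 10, 547 sold [LIFO — newest first]: 132 @ $7 + 71 @ $6 + 344 @ $7 = $3,758
Ending inventory: 69 @ $10 + 196 @ $8 + 56 @ $7 = $2,650

COGS = $3,758; ending inventory = $2,650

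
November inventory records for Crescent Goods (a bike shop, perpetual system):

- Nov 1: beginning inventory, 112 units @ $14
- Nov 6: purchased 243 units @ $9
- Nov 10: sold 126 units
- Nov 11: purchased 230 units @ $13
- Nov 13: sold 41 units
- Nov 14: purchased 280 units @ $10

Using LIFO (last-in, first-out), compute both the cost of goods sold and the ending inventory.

Nov 10, 126 sold [LIFO — newest first]: 126 @ $9 = $1,134
Nov 13, 41 sold [LIFO — newest first]: 41 @ $13 = $533
Total COGS = $1,134 + $533 = $1,667
Ending inventory: 112 @ $14 + 117 @ $9 + 189 @ $13 + 280 @ $10 = $7,878
Check: goods available $9,545 = COGS $1,667 + ending $7,878

COGS = $1,667; ending inventory = $7,878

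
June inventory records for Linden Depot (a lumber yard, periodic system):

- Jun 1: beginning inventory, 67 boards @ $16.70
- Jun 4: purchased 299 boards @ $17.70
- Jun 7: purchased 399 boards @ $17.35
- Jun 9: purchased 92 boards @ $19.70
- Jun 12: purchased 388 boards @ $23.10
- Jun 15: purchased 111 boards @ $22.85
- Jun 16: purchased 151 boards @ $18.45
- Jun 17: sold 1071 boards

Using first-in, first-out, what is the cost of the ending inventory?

Jun 17, 1071 sold [FIFO — oldest first]: 67 @ $16.70 + 299 @ $17.70 + 399 @ $17.35 + 92 @ $19.70 + 214 @ $23.10 = $20,089.65
Ending inventory: 174 @ $23.10 + 111 @ $22.85 + 151 @ $18.45 = $9,341.70
Check: goods available $29,431.35 = COGS $20,089.65 + ending $9,341.70

Ending inventory = $9,341.70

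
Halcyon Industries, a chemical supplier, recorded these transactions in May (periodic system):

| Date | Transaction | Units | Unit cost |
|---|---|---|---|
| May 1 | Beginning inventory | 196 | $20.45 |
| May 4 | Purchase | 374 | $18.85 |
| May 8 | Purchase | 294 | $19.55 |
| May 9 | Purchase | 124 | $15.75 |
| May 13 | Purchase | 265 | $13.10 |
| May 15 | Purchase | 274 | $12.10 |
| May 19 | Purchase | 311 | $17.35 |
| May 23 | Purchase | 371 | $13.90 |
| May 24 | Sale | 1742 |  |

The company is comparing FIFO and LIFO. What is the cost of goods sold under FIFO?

FIFO COGS: 196 @ $20.45 + 374 @ $18.85 + 294 @ $19.55 + 124 @ $15.75 + 265 @ $13.10 + 274 @ $12.10 + 215 @ $17.35 = $29,275.95
LIFO COGS: 371 @ $13.90 + 311 @ $17.35 + 274 @ $12.10 + 265 @ $13.10 + 124 @ $15.75 + 294 @ $19.55 + 103 @ $18.85 = $26,981.90

COGS = $29,275.95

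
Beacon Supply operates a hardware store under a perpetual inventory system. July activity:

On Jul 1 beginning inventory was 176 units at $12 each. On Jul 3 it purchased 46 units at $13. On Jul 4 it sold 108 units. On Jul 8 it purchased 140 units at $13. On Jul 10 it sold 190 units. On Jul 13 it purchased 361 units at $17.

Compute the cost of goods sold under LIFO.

COGS = $3,762

Jul 4, 108 sold [LIFO — newest first]: 46 @ $13 + 62 @ $12 = $1,342
Jul 10, 190 sold [LIFO — newest first]: 140 @ $13 + 50 @ $12 = $2,420
Total COGS = $1,342 + $2,420 = $3,762
Ending inventory: 64 @ $12 + 361 @ $17 = $6,905
Check: goods available $10,667 = COGS $3,762 + ending $6,905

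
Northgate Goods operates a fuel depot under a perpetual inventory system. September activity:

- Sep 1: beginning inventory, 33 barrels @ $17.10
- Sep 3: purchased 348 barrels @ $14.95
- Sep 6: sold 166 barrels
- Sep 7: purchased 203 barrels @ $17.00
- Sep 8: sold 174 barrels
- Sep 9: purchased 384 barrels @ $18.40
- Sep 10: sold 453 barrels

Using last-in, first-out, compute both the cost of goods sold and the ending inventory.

COGS = $13,596.30; ending inventory = $2,687.20

Sep 6, 166 sold [LIFO — newest first]: 166 @ $14.95 = $2,481.70
Sep 8, 174 sold [LIFO — newest first]: 174 @ $17.00 = $2,958.00
Sep 10, 453 sold [LIFO — newest first]: 384 @ $18.40 + 29 @ $17.00 + 40 @ $14.95 = $8,156.60
Total COGS = $2,481.70 + $2,958.00 + $8,156.60 = $13,596.30
Ending inventory: 33 @ $17.10 + 142 @ $14.95 = $2,687.20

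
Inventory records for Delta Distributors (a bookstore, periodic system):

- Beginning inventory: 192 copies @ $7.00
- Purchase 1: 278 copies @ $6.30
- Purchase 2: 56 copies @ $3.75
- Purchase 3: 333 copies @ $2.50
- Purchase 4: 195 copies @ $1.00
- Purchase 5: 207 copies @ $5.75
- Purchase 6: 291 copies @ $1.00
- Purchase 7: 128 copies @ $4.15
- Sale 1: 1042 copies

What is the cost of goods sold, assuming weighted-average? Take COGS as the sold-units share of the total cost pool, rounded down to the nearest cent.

COGS = $3,935.62

Sale 1, sell 1042: 1042/1680 × $6,345.35 → $3,935.62
Ending inventory (cost pool remaining) = $2,409.73
Check: goods available $6,345.35 = COGS $3,935.62 + ending $2,409.73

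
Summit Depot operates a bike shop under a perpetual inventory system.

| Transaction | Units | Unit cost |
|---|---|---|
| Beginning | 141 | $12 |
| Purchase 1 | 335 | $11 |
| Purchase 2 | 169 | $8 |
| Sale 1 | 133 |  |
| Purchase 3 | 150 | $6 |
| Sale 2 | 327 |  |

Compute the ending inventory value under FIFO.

Ending inventory = $2,428

Sale 1 (133) [FIFO — oldest first]: 133 @ $12 = $1,596
Sale 2 (327) [FIFO — oldest first]: 8 @ $12 + 319 @ $11 = $3,605
Total COGS = $1,596 + $3,605 = $5,201
Ending inventory: 16 @ $11 + 169 @ $8 + 150 @ $6 = $2,428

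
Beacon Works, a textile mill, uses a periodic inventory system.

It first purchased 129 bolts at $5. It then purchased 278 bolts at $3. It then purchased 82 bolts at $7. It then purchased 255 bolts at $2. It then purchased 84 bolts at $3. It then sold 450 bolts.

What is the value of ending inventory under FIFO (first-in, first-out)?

Sale 1 (450) [FIFO — oldest first]: 129 @ $5 + 278 @ $3 + 43 @ $7 = $1,780
Ending inventory: 39 @ $7 + 255 @ $2 + 84 @ $3 = $1,035

Ending inventory = $1,035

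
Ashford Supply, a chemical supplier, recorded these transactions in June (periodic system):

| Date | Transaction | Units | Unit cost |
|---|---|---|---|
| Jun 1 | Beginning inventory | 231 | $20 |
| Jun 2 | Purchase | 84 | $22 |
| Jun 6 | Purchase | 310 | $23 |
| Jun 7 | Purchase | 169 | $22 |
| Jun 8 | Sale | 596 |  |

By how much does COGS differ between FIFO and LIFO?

FIFO COGS: 231 @ $20 + 84 @ $22 + 281 @ $23 = $12,931
LIFO COGS: 169 @ $22 + 310 @ $23 + 84 @ $22 + 33 @ $20 = $13,356
Difference = |$12,931 − $13,356| = $425

$425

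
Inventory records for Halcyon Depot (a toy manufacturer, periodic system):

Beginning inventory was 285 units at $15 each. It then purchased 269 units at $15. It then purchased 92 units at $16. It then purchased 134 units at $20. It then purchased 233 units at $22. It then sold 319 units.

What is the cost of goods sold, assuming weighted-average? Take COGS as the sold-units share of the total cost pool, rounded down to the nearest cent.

COGS = $5,538.57

Sale 1, sell 319: 319/1013 × $17,588.00 → $5,538.57
Ending inventory (cost pool remaining) = $12,049.43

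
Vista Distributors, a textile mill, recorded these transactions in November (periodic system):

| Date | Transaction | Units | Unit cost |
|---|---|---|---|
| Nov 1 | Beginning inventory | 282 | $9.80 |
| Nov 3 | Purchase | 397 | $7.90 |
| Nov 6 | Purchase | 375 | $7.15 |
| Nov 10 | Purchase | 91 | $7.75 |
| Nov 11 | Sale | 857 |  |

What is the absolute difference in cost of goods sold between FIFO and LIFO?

$697.20

FIFO COGS: 282 @ $9.80 + 397 @ $7.90 + 178 @ $7.15 = $7,172.60
LIFO COGS: 91 @ $7.75 + 375 @ $7.15 + 391 @ $7.90 = $6,475.40
Difference = |$7,172.60 − $6,475.40| = $697.20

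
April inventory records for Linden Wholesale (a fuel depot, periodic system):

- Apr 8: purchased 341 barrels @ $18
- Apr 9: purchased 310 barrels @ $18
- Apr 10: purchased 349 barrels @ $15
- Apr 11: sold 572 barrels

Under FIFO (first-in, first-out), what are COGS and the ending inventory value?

COGS = $10,296; ending inventory = $6,657

Apr 11, 572 sold [FIFO — oldest first]: 341 @ $18 + 231 @ $18 = $10,296
Ending inventory: 79 @ $18 + 349 @ $15 = $6,657
Check: goods available $16,953 = COGS $10,296 + ending $6,657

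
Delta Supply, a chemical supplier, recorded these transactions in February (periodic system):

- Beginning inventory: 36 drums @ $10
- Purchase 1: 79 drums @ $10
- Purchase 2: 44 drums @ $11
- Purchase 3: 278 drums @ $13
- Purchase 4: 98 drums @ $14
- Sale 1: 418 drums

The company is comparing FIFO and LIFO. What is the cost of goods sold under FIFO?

COGS = $5,001

FIFO COGS: 36 @ $10 + 79 @ $10 + 44 @ $11 + 259 @ $13 = $5,001
LIFO COGS: 98 @ $14 + 278 @ $13 + 42 @ $11 = $5,448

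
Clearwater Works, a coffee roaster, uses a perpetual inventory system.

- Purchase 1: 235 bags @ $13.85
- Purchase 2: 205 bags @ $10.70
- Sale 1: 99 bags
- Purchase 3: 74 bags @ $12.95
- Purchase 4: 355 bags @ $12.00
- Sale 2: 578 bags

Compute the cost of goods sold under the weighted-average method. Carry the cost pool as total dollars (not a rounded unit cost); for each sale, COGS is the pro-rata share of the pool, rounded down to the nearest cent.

After Purchase 1: 235 on hand, pool $3,254.75 (≈ $13.8500 each)
After Purchase 2: 440 on hand, pool $5,448.25 (≈ $12.3824 each)
Sale 1, sell 99: 99/440 × $5,448.25 → $1,225.85
After Purchase 3: 415 on hand, pool $5,180.70 (≈ $12.4836 each)
After Purchase 4: 770 on hand, pool $9,440.70 (≈ $12.2606 each)
Sale 2, sell 578: 578/770 × $9,440.70 → $7,086.65
Total COGS = $1,225.85 + $7,086.65 = $8,312.50
Ending inventory (cost pool remaining) = $2,354.05

COGS = $8,312.50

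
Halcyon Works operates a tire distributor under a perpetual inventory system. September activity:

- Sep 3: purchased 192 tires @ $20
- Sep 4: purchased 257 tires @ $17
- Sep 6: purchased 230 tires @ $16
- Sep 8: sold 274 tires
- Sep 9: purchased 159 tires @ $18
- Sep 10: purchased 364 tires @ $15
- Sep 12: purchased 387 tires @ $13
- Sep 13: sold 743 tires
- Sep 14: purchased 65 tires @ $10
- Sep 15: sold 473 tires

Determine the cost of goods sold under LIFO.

Sep 8, 274 sold [LIFO — newest first]: 230 @ $16 + 44 @ $17 = $4,428
Sep 13, 743 sold [LIFO — newest first]: 387 @ $13 + 356 @ $15 = $10,371
Sep 15, 473 sold [LIFO — newest first]: 65 @ $10 + 8 @ $15 + 159 @ $18 + 213 @ $17 + 28 @ $20 = $7,813
Total COGS = $4,428 + $10,371 + $7,813 = $22,612
Ending inventory: 164 @ $20 = $3,280

COGS = $22,612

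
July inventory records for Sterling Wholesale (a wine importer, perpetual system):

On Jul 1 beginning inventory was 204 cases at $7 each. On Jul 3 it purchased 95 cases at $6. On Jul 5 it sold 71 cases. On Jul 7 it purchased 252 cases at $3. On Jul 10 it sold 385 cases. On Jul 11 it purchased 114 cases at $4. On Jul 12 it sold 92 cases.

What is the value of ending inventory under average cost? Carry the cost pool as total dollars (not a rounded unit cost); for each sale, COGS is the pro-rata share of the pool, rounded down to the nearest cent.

After Jul 1: 204 on hand, pool $1,428.00 (≈ $7.0000 each)
After Jul 3: 299 on hand, pool $1,998.00 (≈ $6.6823 each)
Jul 5, sell 71: 71/299 × $1,998.00 → $474.44
After Jul 7: 480 on hand, pool $2,279.56 (≈ $4.7491 each)
Jul 10, sell 385: 385/480 × $2,279.56 → $1,828.39
After Jul 11: 209 on hand, pool $907.17 (≈ $4.3405 each)
Jul 12, sell 92: 92/209 × $907.17 → $399.32
Total COGS = $474.44 + $1,828.39 + $399.32 = $2,702.15
Ending inventory (cost pool remaining) = $507.85
Check: goods available $3,210.00 = COGS $2,702.15 + ending $507.85

Ending inventory = $507.85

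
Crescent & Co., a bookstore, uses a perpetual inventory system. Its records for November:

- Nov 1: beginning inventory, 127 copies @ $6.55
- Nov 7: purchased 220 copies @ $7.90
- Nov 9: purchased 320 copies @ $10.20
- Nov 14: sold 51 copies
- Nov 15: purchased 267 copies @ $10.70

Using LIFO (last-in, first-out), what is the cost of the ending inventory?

Ending inventory = $8,170.55

Nov 14, 51 sold [LIFO — newest first]: 51 @ $10.20 = $520.20
Ending inventory: 127 @ $6.55 + 220 @ $7.90 + 269 @ $10.20 + 267 @ $10.70 = $8,170.55
Check: goods available $8,690.75 = COGS $520.20 + ending $8,170.55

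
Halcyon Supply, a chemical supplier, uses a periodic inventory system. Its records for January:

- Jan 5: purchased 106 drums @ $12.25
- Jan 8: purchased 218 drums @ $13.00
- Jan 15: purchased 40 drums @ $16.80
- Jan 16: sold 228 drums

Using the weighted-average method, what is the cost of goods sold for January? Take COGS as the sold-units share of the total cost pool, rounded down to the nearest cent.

Jan 16, sell 228: 228/364 × $4,804.50 → $3,009.41
Ending inventory (cost pool remaining) = $1,795.09
Check: goods available $4,804.50 = COGS $3,009.41 + ending $1,795.09

COGS = $3,009.41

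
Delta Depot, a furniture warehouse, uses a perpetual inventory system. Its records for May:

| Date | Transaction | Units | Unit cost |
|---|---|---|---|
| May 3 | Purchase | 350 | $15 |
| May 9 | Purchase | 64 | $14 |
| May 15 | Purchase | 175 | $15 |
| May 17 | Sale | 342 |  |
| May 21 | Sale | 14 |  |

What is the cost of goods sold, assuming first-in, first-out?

COGS = $5,334

May 17, 342 sold [FIFO — oldest first]: 342 @ $15 = $5,130
May 21, 14 sold [FIFO — oldest first]: 8 @ $15 + 6 @ $14 = $204
Total COGS = $5,130 + $204 = $5,334
Ending inventory: 58 @ $14 + 175 @ $15 = $3,437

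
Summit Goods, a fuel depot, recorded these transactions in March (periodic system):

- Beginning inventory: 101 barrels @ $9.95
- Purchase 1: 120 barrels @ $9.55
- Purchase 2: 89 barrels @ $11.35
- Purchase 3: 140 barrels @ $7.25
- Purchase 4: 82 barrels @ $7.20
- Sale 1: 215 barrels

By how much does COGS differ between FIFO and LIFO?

$539.00

FIFO COGS: 101 @ $9.95 + 114 @ $9.55 = $2,093.65
LIFO COGS: 82 @ $7.20 + 133 @ $7.25 = $1,554.65
Difference = |$2,093.65 − $1,554.65| = $539.00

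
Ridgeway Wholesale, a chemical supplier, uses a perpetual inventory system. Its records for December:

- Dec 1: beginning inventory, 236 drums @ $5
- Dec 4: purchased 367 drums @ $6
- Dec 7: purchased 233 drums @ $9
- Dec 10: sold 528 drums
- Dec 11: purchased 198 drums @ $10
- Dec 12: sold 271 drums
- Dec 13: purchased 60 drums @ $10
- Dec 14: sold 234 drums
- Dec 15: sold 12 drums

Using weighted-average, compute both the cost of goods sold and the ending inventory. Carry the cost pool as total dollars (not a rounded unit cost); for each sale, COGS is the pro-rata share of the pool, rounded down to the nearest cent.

After Dec 1: 236 on hand, pool $1,180.00 (≈ $5.0000 each)
After Dec 4: 603 on hand, pool $3,382.00 (≈ $5.6086 each)
After Dec 7: 836 on hand, pool $5,479.00 (≈ $6.5538 each)
Dec 10, sell 528: 528/836 × $5,479.00 → $3,460.42
After Dec 11: 506 on hand, pool $3,998.58 (≈ $7.9023 each)
Dec 12, sell 271: 271/506 × $3,998.58 → $2,141.53
After Dec 13: 295 on hand, pool $2,457.05 (≈ $8.3290 each)
Dec 14, sell 234: 234/295 × $2,457.05 → $1,948.98
Dec 15, sell 12: 12/61 × $508.07 → $99.94
Total COGS = $3,460.42 + $2,141.53 + $1,948.98 + $99.94 = $7,650.87
Ending inventory (cost pool remaining) = $408.13

COGS = $7,650.87; ending inventory = $408.13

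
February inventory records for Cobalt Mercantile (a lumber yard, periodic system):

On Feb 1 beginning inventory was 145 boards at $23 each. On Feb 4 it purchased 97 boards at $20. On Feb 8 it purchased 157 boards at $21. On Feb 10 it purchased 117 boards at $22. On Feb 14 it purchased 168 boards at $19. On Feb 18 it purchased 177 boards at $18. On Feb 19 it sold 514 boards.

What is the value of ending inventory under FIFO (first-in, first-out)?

Ending inventory = $6,422

Feb 19, 514 sold [FIFO — oldest first]: 145 @ $23 + 97 @ $20 + 157 @ $21 + 115 @ $22 = $11,102
Ending inventory: 2 @ $22 + 168 @ $19 + 177 @ $18 = $6,422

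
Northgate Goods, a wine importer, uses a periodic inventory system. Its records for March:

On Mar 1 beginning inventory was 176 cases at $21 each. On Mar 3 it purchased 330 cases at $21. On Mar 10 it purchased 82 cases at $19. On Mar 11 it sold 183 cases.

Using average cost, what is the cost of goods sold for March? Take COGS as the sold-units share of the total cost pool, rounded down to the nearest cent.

Mar 11, sell 183: 183/588 × $12,184.00 → $3,791.95
Ending inventory (cost pool remaining) = $8,392.05

COGS = $3,791.95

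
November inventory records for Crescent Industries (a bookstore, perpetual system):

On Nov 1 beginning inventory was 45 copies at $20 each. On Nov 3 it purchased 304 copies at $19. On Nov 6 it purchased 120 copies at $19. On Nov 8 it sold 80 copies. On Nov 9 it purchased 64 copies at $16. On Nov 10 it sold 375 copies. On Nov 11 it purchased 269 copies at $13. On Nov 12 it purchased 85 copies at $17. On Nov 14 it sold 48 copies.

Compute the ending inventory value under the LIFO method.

Nov 8, 80 sold [LIFO — newest first]: 80 @ $19 = $1,520
Nov 10, 375 sold [LIFO — newest first]: 64 @ $16 + 40 @ $19 + 271 @ $19 = $6,933
Nov 14, 48 sold [LIFO — newest first]: 48 @ $17 = $816
Total COGS = $1,520 + $6,933 + $816 = $9,269
Ending inventory: 45 @ $20 + 33 @ $19 + 269 @ $13 + 37 @ $17 = $5,653
Check: goods available $14,922 = COGS $9,269 + ending $5,653

Ending inventory = $5,653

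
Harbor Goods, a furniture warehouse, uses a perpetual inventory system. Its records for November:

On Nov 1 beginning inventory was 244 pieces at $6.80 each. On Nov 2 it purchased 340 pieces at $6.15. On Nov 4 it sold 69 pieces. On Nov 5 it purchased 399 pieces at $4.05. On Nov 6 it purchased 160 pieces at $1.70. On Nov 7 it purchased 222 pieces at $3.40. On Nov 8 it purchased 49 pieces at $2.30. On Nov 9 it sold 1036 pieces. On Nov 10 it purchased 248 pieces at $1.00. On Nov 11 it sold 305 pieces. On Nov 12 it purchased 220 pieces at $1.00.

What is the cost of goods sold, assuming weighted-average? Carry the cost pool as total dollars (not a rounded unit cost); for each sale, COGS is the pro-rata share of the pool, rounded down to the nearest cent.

COGS = $6,011.30

After Nov 1: 244 on hand, pool $1,659.20 (≈ $6.8000 each)
After Nov 2: 584 on hand, pool $3,750.20 (≈ $6.4216 each)
Nov 4, sell 69: 69/584 × $3,750.20 → $443.08
After Nov 5: 914 on hand, pool $4,923.07 (≈ $5.3863 each)
After Nov 6: 1074 on hand, pool $5,195.07 (≈ $4.8371 each)
After Nov 7: 1296 on hand, pool $5,949.87 (≈ $4.5909 each)
After Nov 8: 1345 on hand, pool $6,062.57 (≈ $4.5075 each)
Nov 9, sell 1036: 1036/1345 × $6,062.57 → $4,669.75
After Nov 10: 557 on hand, pool $1,640.82 (≈ $2.9458 each)
Nov 11, sell 305: 305/557 × $1,640.82 → $898.47
After Nov 12: 472 on hand, pool $962.35 (≈ $2.0389 each)
Total COGS = $443.08 + $4,669.75 + $898.47 = $6,011.30
Ending inventory (cost pool remaining) = $962.35
Check: goods available $6,973.65 = COGS $6,011.30 + ending $962.35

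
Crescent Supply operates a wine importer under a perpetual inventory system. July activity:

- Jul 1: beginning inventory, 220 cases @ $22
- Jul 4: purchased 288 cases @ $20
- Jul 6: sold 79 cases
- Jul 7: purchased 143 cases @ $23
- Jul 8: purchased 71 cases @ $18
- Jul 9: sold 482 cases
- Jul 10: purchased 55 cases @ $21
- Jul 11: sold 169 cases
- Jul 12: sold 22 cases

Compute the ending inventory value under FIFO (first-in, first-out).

Jul 6, 79 sold [FIFO — oldest first]: 79 @ $22 = $1,738
Jul 9, 482 sold [FIFO — oldest first]: 141 @ $22 + 288 @ $20 + 53 @ $23 = $10,081
Jul 11, 169 sold [FIFO — oldest first]: 90 @ $23 + 71 @ $18 + 8 @ $21 = $3,516
Jul 12, 22 sold [FIFO — oldest first]: 22 @ $21 = $462
Total COGS = $1,738 + $10,081 + $3,516 + $462 = $15,797
Ending inventory: 25 @ $21 = $525

Ending inventory = $525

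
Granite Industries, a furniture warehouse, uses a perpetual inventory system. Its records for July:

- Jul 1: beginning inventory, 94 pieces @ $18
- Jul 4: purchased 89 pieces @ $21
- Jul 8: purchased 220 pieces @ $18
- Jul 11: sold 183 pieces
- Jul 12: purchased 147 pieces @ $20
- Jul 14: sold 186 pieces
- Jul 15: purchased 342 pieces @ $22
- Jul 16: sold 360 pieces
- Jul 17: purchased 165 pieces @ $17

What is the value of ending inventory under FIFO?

Jul 11, 183 sold [FIFO — oldest first]: 94 @ $18 + 89 @ $21 = $3,561
Jul 14, 186 sold [FIFO — oldest first]: 186 @ $18 = $3,348
Jul 16, 360 sold [FIFO — oldest first]: 34 @ $18 + 147 @ $20 + 179 @ $22 = $7,490
Total COGS = $3,561 + $3,348 + $7,490 = $14,399
Ending inventory: 163 @ $22 + 165 @ $17 = $6,391

Ending inventory = $6,391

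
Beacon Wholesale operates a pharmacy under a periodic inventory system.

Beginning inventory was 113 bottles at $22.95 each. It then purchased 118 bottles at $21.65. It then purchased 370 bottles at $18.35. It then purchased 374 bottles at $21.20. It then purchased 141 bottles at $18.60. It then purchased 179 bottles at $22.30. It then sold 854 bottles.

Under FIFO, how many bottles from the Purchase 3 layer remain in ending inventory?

Sale 1 (854) [FIFO — oldest first]: 113 @ $22.95 + 118 @ $21.65 + 370 @ $18.35 + 253 @ $21.20 = $17,301.15
Ending inventory: 121 @ $21.20 + 141 @ $18.60 + 179 @ $22.30 = $9,179.50

121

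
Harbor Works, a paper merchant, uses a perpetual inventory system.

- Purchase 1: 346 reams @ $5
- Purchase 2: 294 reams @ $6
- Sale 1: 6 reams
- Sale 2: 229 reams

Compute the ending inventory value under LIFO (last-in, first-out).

Sale 1 (6) [LIFO — newest first]: 6 @ $6 = $36
Sale 2 (229) [LIFO — newest first]: 229 @ $6 = $1,374
Total COGS = $36 + $1,374 = $1,410
Ending inventory: 346 @ $5 + 59 @ $6 = $2,084
Check: goods available $3,494 = COGS $1,410 + ending $2,084

Ending inventory = $2,084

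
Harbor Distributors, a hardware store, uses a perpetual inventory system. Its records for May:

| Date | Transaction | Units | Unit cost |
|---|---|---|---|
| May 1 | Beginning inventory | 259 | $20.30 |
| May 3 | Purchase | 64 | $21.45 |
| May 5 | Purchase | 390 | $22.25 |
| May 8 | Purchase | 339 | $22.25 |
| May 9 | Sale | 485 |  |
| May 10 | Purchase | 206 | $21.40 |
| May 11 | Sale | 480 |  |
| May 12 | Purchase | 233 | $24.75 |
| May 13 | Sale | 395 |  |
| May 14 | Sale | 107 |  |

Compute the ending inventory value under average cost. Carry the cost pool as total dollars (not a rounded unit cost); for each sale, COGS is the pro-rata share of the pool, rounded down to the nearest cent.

After May 1: 259 on hand, pool $5,257.70 (≈ $20.3000 each)
After May 3: 323 on hand, pool $6,630.50 (≈ $20.5279 each)
After May 5: 713 on hand, pool $15,308.00 (≈ $21.4698 each)
After May 8: 1052 on hand, pool $22,850.75 (≈ $21.7212 each)
May 9, sell 485: 485/1052 × $22,850.75 → $10,534.80
After May 10: 773 on hand, pool $16,724.35 (≈ $21.6356 each)
May 11, sell 480: 480/773 × $16,724.35 → $10,385.10
After May 12: 526 on hand, pool $12,106.00 (≈ $23.0152 each)
May 13, sell 395: 395/526 × $12,106.00 → $9,091.00
May 14, sell 107: 107/131 × $3,015.00 → $2,462.63
Total COGS = $10,534.80 + $10,385.10 + $9,091.00 + $2,462.63 = $32,473.53
Ending inventory (cost pool remaining) = $552.37

Ending inventory = $552.37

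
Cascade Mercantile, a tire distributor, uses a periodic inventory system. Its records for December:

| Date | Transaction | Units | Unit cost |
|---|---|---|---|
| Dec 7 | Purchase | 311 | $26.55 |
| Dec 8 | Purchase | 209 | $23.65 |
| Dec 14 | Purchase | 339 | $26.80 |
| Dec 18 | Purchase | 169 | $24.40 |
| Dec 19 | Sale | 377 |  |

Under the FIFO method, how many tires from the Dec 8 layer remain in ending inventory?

143

Dec 19, 377 sold [FIFO — oldest first]: 311 @ $26.55 + 66 @ $23.65 = $9,817.95
Ending inventory: 143 @ $23.65 + 339 @ $26.80 + 169 @ $24.40 = $16,590.75
Check: goods available $26,408.70 = COGS $9,817.95 + ending $16,590.75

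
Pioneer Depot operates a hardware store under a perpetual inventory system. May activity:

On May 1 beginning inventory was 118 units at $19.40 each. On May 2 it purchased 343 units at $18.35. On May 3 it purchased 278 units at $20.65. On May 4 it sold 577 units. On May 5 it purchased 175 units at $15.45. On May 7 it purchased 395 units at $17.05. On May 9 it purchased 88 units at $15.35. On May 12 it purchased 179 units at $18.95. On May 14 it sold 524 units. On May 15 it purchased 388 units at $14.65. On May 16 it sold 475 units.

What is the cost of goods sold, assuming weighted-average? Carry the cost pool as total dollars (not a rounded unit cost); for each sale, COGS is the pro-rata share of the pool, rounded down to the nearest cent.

COGS = $27,931.10

After May 1: 118 on hand, pool $2,289.20 (≈ $19.4000 each)
After May 2: 461 on hand, pool $8,583.25 (≈ $18.6188 each)
After May 3: 739 on hand, pool $14,323.95 (≈ $19.3829 each)
May 4, sell 577: 577/739 × $14,323.95 → $11,183.92
After May 5: 337 on hand, pool $5,843.78 (≈ $17.3406 each)
After May 7: 732 on hand, pool $12,578.53 (≈ $17.1838 each)
After May 9: 820 on hand, pool $13,929.33 (≈ $16.9870 each)
After May 12: 999 on hand, pool $17,321.38 (≈ $17.3387 each)
May 14, sell 524: 524/999 × $17,321.38 → $9,085.48
After May 15: 863 on hand, pool $13,920.10 (≈ $16.1299 each)
May 16, sell 475: 475/863 × $13,920.10 → $7,661.70
Total COGS = $11,183.92 + $9,085.48 + $7,661.70 = $27,931.10
Ending inventory (cost pool remaining) = $6,258.40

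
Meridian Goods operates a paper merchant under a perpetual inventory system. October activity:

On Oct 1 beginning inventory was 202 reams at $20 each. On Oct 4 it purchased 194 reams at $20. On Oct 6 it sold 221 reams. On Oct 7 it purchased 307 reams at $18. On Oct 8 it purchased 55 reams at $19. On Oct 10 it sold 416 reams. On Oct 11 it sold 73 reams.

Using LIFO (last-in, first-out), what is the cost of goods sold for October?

COGS = $13,531

Oct 6, 221 sold [LIFO — newest first]: 194 @ $20 + 27 @ $20 = $4,420
Oct 10, 416 sold [LIFO — newest first]: 55 @ $19 + 307 @ $18 + 54 @ $20 = $7,651
Oct 11, 73 sold [LIFO — newest first]: 73 @ $20 = $1,460
Total COGS = $4,420 + $7,651 + $1,460 = $13,531
Ending inventory: 48 @ $20 = $960
Check: goods available $14,491 = COGS $13,531 + ending $960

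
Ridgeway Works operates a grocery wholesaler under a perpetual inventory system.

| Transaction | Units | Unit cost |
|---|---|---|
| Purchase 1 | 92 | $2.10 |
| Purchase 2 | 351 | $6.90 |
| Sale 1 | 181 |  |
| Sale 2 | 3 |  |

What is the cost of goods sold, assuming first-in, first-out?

COGS = $828.00

Sale 1 (181) [FIFO — oldest first]: 92 @ $2.10 + 89 @ $6.90 = $807.30
Sale 2 (3) [FIFO — oldest first]: 3 @ $6.90 = $20.70
Total COGS = $807.30 + $20.70 = $828.00
Ending inventory: 259 @ $6.90 = $1,787.10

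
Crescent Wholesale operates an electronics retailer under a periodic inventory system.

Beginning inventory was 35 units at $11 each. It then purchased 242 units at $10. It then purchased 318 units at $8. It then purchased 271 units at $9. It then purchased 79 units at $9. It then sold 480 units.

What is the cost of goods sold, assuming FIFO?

COGS = $4,429

Sale 1 (480) [FIFO — oldest first]: 35 @ $11 + 242 @ $10 + 203 @ $8 = $4,429
Ending inventory: 115 @ $8 + 271 @ $9 + 79 @ $9 = $4,070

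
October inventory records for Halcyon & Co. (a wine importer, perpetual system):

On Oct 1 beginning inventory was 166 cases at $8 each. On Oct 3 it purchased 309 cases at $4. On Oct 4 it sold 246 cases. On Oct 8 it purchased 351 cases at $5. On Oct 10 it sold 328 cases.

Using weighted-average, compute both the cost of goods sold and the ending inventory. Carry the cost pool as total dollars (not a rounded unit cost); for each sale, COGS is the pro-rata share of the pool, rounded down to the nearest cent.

After Oct 1: 166 on hand, pool $1,328.00 (≈ $8.0000 each)
After Oct 3: 475 on hand, pool $2,564.00 (≈ $5.3979 each)
Oct 4, sell 246: 246/475 × $2,564.00 → $1,327.88
After Oct 8: 580 on hand, pool $2,991.12 (≈ $5.1571 each)
Oct 10, sell 328: 328/580 × $2,991.12 → $1,691.52
Total COGS = $1,327.88 + $1,691.52 = $3,019.40
Ending inventory (cost pool remaining) = $1,299.60

COGS = $3,019.40; ending inventory = $1,299.60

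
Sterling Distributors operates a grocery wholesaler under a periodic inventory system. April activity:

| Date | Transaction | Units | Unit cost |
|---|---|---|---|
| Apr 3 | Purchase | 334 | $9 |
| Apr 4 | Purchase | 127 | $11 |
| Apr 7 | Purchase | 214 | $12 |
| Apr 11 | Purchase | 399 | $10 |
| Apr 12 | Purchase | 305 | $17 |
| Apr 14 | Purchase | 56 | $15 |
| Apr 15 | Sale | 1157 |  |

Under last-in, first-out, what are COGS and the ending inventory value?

Apr 15, 1157 sold [LIFO — newest first]: 56 @ $15 + 305 @ $17 + 399 @ $10 + 214 @ $12 + 127 @ $11 + 56 @ $9 = $14,484
Ending inventory: 278 @ $9 = $2,502
Check: goods available $16,986 = COGS $14,484 + ending $2,502

COGS = $14,484; ending inventory = $2,502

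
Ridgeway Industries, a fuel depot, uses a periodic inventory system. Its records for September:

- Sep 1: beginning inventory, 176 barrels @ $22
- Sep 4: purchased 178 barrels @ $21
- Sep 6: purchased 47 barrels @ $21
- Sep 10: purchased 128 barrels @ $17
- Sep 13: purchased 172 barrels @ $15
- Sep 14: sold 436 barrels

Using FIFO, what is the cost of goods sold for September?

Sep 14, 436 sold [FIFO — oldest first]: 176 @ $22 + 178 @ $21 + 47 @ $21 + 35 @ $17 = $9,192
Ending inventory: 93 @ $17 + 172 @ $15 = $4,161

COGS = $9,192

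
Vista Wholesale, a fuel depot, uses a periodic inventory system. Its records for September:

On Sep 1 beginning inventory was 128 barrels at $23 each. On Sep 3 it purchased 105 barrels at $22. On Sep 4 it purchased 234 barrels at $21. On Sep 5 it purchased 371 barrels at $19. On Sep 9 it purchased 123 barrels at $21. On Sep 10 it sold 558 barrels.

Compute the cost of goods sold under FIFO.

COGS = $11,897

Sep 10, 558 sold [FIFO — oldest first]: 128 @ $23 + 105 @ $22 + 234 @ $21 + 91 @ $19 = $11,897
Ending inventory: 280 @ $19 + 123 @ $21 = $7,903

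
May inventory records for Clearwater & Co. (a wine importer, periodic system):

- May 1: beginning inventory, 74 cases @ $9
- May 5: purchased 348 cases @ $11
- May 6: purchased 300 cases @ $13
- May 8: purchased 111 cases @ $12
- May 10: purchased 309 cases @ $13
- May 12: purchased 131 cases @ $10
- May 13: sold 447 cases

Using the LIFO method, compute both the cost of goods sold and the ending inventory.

May 13, 447 sold [LIFO — newest first]: 131 @ $10 + 309 @ $13 + 7 @ $12 = $5,411
Ending inventory: 74 @ $9 + 348 @ $11 + 300 @ $13 + 104 @ $12 = $9,642
Check: goods available $15,053 = COGS $5,411 + ending $9,642

COGS = $5,411; ending inventory = $9,642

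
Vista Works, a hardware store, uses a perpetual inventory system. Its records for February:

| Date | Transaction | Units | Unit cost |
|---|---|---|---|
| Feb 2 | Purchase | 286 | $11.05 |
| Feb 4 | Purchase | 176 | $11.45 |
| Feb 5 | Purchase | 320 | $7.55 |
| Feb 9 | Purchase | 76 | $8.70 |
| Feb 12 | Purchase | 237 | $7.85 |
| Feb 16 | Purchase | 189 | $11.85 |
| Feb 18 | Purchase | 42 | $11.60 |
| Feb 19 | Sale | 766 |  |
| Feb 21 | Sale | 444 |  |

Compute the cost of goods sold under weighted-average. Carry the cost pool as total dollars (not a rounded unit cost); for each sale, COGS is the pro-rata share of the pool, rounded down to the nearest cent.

COGS = $11,716.74

After Feb 2: 286 on hand, pool $3,160.30 (≈ $11.0500 each)
After Feb 4: 462 on hand, pool $5,175.50 (≈ $11.2024 each)
After Feb 5: 782 on hand, pool $7,591.50 (≈ $9.7078 each)
After Feb 9: 858 on hand, pool $8,252.70 (≈ $9.6185 each)
After Feb 12: 1095 on hand, pool $10,113.15 (≈ $9.2358 each)
After Feb 16: 1284 on hand, pool $12,352.80 (≈ $9.6206 each)
After Feb 18: 1326 on hand, pool $12,840.00 (≈ $9.6833 each)
Feb 19, sell 766: 766/1326 × $12,840.00 → $7,417.37
Feb 21, sell 444: 444/560 × $5,422.63 → $4,299.37
Total COGS = $7,417.37 + $4,299.37 = $11,716.74
Ending inventory (cost pool remaining) = $1,123.26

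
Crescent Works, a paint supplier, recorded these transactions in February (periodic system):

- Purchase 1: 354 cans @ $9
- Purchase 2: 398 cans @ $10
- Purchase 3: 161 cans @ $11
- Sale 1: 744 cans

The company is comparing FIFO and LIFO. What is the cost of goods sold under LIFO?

COGS = $7,416

FIFO COGS: 354 @ $9 + 390 @ $10 = $7,086
LIFO COGS: 161 @ $11 + 398 @ $10 + 185 @ $9 = $7,416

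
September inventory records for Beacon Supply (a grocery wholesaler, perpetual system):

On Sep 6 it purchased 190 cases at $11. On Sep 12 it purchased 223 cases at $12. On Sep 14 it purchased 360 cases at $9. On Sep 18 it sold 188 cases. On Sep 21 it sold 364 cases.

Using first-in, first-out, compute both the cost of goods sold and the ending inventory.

Sep 18, 188 sold [FIFO — oldest first]: 188 @ $11 = $2,068
Sep 21, 364 sold [FIFO — oldest first]: 2 @ $11 + 223 @ $12 + 139 @ $9 = $3,949
Total COGS = $2,068 + $3,949 = $6,017
Ending inventory: 221 @ $9 = $1,989
Check: goods available $8,006 = COGS $6,017 + ending $1,989

COGS = $6,017; ending inventory = $1,989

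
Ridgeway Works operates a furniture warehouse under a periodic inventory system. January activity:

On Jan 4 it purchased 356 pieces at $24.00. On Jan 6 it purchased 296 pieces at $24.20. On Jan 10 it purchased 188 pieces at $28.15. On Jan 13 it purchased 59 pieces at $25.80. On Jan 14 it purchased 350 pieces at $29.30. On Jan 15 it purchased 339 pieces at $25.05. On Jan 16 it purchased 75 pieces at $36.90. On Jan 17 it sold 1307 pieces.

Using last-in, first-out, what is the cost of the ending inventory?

Ending inventory = $8,544.00

Jan 17, 1307 sold [LIFO — newest first]: 75 @ $36.90 + 339 @ $25.05 + 350 @ $29.30 + 59 @ $25.80 + 188 @ $28.15 + 296 @ $24.20 = $35,492.05
Ending inventory: 356 @ $24.00 = $8,544.00
Check: goods available $44,036.05 = COGS $35,492.05 + ending $8,544.00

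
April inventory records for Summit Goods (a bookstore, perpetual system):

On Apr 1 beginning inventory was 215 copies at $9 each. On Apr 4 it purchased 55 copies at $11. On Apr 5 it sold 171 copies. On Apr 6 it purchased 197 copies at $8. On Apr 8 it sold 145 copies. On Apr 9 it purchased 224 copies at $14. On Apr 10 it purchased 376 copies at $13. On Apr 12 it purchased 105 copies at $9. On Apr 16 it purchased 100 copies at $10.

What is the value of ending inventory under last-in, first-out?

Apr 5, 171 sold [LIFO — newest first]: 55 @ $11 + 116 @ $9 = $1,649
Apr 8, 145 sold [LIFO — newest first]: 145 @ $8 = $1,160
Total COGS = $1,649 + $1,160 = $2,809
Ending inventory: 99 @ $9 + 52 @ $8 + 224 @ $14 + 376 @ $13 + 105 @ $9 + 100 @ $10 = $11,276

Ending inventory = $11,276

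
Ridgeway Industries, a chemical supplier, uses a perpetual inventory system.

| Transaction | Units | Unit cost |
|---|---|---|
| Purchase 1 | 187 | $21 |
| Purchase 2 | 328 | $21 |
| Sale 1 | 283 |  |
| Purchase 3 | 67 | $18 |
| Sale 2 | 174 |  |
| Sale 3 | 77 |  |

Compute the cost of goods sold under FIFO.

COGS = $11,157

Sale 1 (283) [FIFO — oldest first]: 187 @ $21 + 96 @ $21 = $5,943
Sale 2 (174) [FIFO — oldest first]: 174 @ $21 = $3,654
Sale 3 (77) [FIFO — oldest first]: 58 @ $21 + 19 @ $18 = $1,560
Total COGS = $5,943 + $3,654 + $1,560 = $11,157
Ending inventory: 48 @ $18 = $864
Check: goods available $12,021 = COGS $11,157 + ending $864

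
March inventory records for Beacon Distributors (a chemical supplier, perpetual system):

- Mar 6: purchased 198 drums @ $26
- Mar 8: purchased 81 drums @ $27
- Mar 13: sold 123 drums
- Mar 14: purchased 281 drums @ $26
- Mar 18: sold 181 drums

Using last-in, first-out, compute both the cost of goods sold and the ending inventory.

Mar 13, 123 sold [LIFO — newest first]: 81 @ $27 + 42 @ $26 = $3,279
Mar 18, 181 sold [LIFO — newest first]: 181 @ $26 = $4,706
Total COGS = $3,279 + $4,706 = $7,985
Ending inventory: 156 @ $26 + 100 @ $26 = $6,656

COGS = $7,985; ending inventory = $6,656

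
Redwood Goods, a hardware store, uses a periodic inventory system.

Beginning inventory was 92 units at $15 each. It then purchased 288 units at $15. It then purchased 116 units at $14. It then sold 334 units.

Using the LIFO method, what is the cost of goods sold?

Sale 1 (334) [LIFO — newest first]: 116 @ $14 + 218 @ $15 = $4,894
Ending inventory: 92 @ $15 + 70 @ $15 = $2,430

COGS = $4,894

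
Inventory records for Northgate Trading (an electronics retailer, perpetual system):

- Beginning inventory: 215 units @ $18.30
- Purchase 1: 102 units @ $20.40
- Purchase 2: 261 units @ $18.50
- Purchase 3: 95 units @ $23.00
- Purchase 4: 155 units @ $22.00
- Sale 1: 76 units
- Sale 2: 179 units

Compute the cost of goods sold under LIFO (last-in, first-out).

COGS = $5,687.50

Sale 1 (76) [LIFO — newest first]: 76 @ $22.00 = $1,672.00
Sale 2 (179) [LIFO — newest first]: 79 @ $22.00 + 95 @ $23.00 + 5 @ $18.50 = $4,015.50
Total COGS = $1,672.00 + $4,015.50 = $5,687.50
Ending inventory: 215 @ $18.30 + 102 @ $20.40 + 256 @ $18.50 = $10,751.30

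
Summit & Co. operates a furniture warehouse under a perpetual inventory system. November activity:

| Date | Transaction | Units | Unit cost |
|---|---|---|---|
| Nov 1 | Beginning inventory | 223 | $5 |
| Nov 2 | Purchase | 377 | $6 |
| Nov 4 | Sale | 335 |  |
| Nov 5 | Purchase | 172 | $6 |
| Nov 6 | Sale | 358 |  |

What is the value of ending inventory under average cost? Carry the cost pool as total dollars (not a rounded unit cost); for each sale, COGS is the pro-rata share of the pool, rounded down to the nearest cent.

Ending inventory = $456.20

After Nov 1: 223 on hand, pool $1,115.00 (≈ $5.0000 each)
After Nov 2: 600 on hand, pool $3,377.00 (≈ $5.6283 each)
Nov 4, sell 335: 335/600 × $3,377.00 → $1,885.49
After Nov 5: 437 on hand, pool $2,523.51 (≈ $5.7746 each)
Nov 6, sell 358: 358/437 × $2,523.51 → $2,067.31
Total COGS = $1,885.49 + $2,067.31 = $3,952.80
Ending inventory (cost pool remaining) = $456.20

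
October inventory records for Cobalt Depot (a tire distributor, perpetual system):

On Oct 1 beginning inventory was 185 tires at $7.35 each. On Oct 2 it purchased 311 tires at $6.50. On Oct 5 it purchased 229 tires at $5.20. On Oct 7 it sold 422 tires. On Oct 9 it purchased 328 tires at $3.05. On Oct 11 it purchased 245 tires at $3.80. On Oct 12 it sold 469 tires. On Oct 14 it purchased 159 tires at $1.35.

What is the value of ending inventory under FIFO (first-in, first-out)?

Oct 7, 422 sold [FIFO — oldest first]: 185 @ $7.35 + 237 @ $6.50 = $2,900.25
Oct 12, 469 sold [FIFO — oldest first]: 74 @ $6.50 + 229 @ $5.20 + 166 @ $3.05 = $2,178.10
Total COGS = $2,900.25 + $2,178.10 = $5,078.35
Ending inventory: 162 @ $3.05 + 245 @ $3.80 + 159 @ $1.35 = $1,639.75

Ending inventory = $1,639.75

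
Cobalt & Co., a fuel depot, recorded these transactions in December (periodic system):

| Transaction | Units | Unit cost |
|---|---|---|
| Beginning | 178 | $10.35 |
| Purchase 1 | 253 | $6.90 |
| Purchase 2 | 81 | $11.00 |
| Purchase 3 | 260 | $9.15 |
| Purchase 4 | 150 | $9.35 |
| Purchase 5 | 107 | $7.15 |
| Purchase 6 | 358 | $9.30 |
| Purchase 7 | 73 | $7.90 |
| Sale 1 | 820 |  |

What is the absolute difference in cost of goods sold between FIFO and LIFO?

$25.35

FIFO COGS: 178 @ $10.35 + 253 @ $6.90 + 81 @ $11.00 + 260 @ $9.15 + 48 @ $9.35 = $7,306.80
LIFO COGS: 73 @ $7.90 + 358 @ $9.30 + 107 @ $7.15 + 150 @ $9.35 + 132 @ $9.15 = $7,281.45
Difference = |$7,306.80 − $7,281.45| = $25.35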